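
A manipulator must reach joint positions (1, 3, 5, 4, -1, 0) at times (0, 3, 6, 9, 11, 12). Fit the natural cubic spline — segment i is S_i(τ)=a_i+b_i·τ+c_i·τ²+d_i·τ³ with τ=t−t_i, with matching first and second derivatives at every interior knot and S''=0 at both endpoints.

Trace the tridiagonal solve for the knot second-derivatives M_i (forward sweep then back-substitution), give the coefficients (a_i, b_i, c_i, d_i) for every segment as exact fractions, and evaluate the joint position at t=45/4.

Δ: Δ0=2/3, Δ1=2/3, Δ2=-1/3, Δ3=-5/2, Δ4=1
row 1: diag=12, rhs=0; c'=1/4, d'=0
row 2: denom=12−3·1/4=45/4; d'=(-6−3·0)/(45/4)=-8/15
row 3: denom=10−3·4/15=46/5; d'=(-13−3·-8/15)/(46/5)=-57/46
row 4: denom=6−2·5/23=128/23; d'=(21−2·-57/46)/(128/23)=135/32
back: M4=135/32
back: M3=-57/46−5/23·135/32=-69/32
back: M2=-8/15−4/15·-69/32=1/24
back: M1=0−1/4·1/24=-1/96
M: M0=0, M1=-1/96, M2=1/24, M3=-69/32, M4=135/32, M5=0
seg 0: a=1, c=M0/2=0, d=(M1−M0)/(6·3)=-1/1728, b=Δ0−h0·(2M0+M1)/6=43/64
seg 1: a=3, c=M1/2=-1/192, d=(M2−M1)/(6·3)=5/1728, b=Δ1−h1·(2M1+M2)/6=21/32
seg 2: a=5, c=M2/2=1/48, d=(M3−M2)/(6·3)=-211/1728, b=Δ2−h2·(2M2+M3)/6=45/64
seg 3: a=4, c=M3/2=-69/64, d=(M4−M3)/(6·2)=17/32, b=Δ3−h3·(2M3+M4)/6=-79/32
seg 4: a=-1, c=M4/2=135/64, d=(M5−M4)/(6·1)=-45/64, b=Δ4−h4·(2M4+M5)/6=-13/32
t_q=45/4 → seg 4, τ=1/4; S=-1+-13/32·τ+135/64·τ²+-45/64·τ³=-4017/4096

  seg 0: a=1 b=43/64 c=0 d=-1/1728
  seg 1: a=3 b=21/32 c=-1/192 d=5/1728
  seg 2: a=5 b=45/64 c=1/48 d=-211/1728
  seg 3: a=4 b=-79/32 c=-69/64 d=17/32
  seg 4: a=-1 b=-13/32 c=135/64 d=-45/64
S(45/4) = -4017/4096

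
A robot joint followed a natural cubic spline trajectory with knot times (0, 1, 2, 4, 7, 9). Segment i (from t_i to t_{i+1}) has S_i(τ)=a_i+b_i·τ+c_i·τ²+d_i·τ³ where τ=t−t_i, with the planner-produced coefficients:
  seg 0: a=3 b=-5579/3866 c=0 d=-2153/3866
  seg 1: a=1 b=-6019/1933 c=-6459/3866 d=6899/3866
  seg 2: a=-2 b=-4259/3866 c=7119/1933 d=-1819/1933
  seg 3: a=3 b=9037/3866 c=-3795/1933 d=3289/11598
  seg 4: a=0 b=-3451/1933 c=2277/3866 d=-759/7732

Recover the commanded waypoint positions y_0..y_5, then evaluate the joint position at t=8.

y_0 = S_0(0) = a_0 = 3
y_1 = S_1(0) = a_1 = 1
y_2 = S_2(0) = a_2 = -2
y_3 = S_3(0) = a_3 = 3
y_4 = S_4(0) = a_4 = 0
y_5 = S_4(2) = -2
t_q=8 is in segment 4 (τ=1); S_4(τ)=-10009/7732

y_0=3 y_1=1 y_2=-2 y_3=3 y_4=0 y_5=-2
S(8) = -10009/7732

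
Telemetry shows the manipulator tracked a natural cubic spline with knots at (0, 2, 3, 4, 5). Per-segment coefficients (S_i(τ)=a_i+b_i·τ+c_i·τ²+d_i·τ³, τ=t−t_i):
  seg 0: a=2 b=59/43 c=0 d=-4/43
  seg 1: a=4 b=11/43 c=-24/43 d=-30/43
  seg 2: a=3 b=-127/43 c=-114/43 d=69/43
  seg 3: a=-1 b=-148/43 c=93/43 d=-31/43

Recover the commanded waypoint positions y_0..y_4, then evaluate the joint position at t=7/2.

y_0 = S_0(0) = a_0 = 2
y_1 = S_1(0) = a_1 = 4
y_2 = S_2(0) = a_2 = 3
y_3 = S_3(0) = a_3 = -1
y_4 = S_3(1) = -3
t_q=7/2 is in segment 2 (τ=1/2); S_2(τ)=365/344

y_0=2 y_1=4 y_2=3 y_3=-1 y_4=-3
S(7/2) = 365/344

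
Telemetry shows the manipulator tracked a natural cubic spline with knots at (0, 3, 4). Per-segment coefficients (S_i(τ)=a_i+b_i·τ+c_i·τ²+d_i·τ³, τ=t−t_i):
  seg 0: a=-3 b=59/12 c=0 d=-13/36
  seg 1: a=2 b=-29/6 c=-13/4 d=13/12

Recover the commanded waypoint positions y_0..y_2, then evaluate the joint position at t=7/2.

y_0 = S_0(0) = a_0 = -3
y_1 = S_1(0) = a_1 = 2
y_2 = S_1(1) = -5
t_q=7/2 is in segment 1 (τ=1/2); S_1(τ)=-35/32

y_0=-3 y_1=2 y_2=-5
S(7/2) = -35/32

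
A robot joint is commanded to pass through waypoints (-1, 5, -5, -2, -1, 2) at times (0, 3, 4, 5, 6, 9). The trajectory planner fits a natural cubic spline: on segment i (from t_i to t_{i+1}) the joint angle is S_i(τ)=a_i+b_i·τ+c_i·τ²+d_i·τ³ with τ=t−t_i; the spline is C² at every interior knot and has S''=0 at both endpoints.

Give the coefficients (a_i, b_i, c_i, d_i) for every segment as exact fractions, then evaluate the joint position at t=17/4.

Δ: Δ0=2, Δ1=-10, Δ2=3, Δ3=1, Δ4=1
row 1: diag=8, rhs=-72; c'=1/8, d'=-9
row 2: denom=4−1·1/8=31/8; d'=(78−1·-9)/(31/8)=696/31
row 3: denom=4−1·8/31=116/31; d'=(-12−1·696/31)/(116/31)=-267/29
row 4: denom=8−1·31/116=897/116; d'=(0−1·-267/29)/(897/116)=356/299
back: M4=356/299
back: M3=-267/29−31/116·356/299=-2848/299
back: M2=696/31−8/31·-2848/299=7448/299
back: M1=-9−1/8·7448/299=-3622/299
M: M0=0, M1=-3622/299, M2=7448/299, M3=-2848/299, M4=356/299, M5=0
seg 0: a=-1, c=M0/2=0, d=(M1−M0)/(6·3)=-1811/2691, b=Δ0−h0·(2M0+M1)/6=2409/299
seg 1: a=5, c=M1/2=-1811/299, d=(M2−M1)/(6·1)=1845/299, b=Δ1−h1·(2M1+M2)/6=-3024/299
seg 2: a=-5, c=M2/2=3724/299, d=(M3−M2)/(6·1)=-132/23, b=Δ2−h2·(2M2+M3)/6=-1111/299
seg 3: a=-2, c=M3/2=-1424/299, d=(M4−M3)/(6·1)=534/299, b=Δ3−h3·(2M3+M4)/6=1189/299
seg 4: a=-1, c=M4/2=178/299, d=(M5−M4)/(6·3)=-178/2691, b=Δ4−h4·(2M4+M5)/6=-57/299
t_q=17/4 → seg 2, τ=1/4; S=-5+-1111/299·τ+3724/299·τ²+-132/23·τ³=-25069/4784

  seg 0: a=-1 b=2409/299 c=0 d=-1811/2691
  seg 1: a=5 b=-3024/299 c=-1811/299 d=1845/299
  seg 2: a=-5 b=-1111/299 c=3724/299 d=-132/23
  seg 3: a=-2 b=1189/299 c=-1424/299 d=534/299
  seg 4: a=-1 b=-57/299 c=178/299 d=-178/2691
S(17/4) = -25069/4784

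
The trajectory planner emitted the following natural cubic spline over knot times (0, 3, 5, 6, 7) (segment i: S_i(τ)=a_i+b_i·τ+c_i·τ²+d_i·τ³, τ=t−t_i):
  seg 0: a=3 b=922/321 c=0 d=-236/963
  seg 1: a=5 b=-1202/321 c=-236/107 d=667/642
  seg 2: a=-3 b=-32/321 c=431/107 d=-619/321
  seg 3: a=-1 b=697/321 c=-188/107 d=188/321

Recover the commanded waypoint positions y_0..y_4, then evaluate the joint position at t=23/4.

y_0 = S_0(0) = a_0 = 3
y_1 = S_1(0) = a_1 = 5
y_2 = S_2(0) = a_2 = -3
y_3 = S_3(0) = a_3 = -1
y_4 = S_3(1) = 0
t_q=23/4 is in segment 2 (τ=3/4); S_2(τ)=-11111/6848

y_0=3 y_1=5 y_2=-3 y_3=-1 y_4=0
S(23/4) = -11111/6848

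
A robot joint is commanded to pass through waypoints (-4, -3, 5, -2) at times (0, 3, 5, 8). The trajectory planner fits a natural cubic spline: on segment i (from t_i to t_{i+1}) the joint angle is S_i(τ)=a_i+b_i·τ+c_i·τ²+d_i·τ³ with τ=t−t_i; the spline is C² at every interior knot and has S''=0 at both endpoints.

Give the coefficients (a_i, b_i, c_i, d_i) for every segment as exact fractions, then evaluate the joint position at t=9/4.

  seg 0: a=-4 b=-29/24 c=0 d=37/216
  seg 1: a=-3 b=41/12 c=37/24 d=-5/8
  seg 2: a=5 b=25/12 c=-53/24 d=53/216
S(9/4) = -2441/512

Δ: Δ0=1/3, Δ1=4, Δ2=-7/3
row 1: diag=10, rhs=22; c'=1/5, d'=11/5
row 2: denom=10−2·1/5=48/5; d'=(-38−2·11/5)/(48/5)=-53/12
back: M2=-53/12
back: M1=11/5−1/5·-53/12=37/12
M: M0=0, M1=37/12, M2=-53/12, M3=0
seg 0: a=-4, c=M0/2=0, d=(M1−M0)/(6·3)=37/216, b=Δ0−h0·(2M0+M1)/6=-29/24
seg 1: a=-3, c=M1/2=37/24, d=(M2−M1)/(6·2)=-5/8, b=Δ1−h1·(2M1+M2)/6=41/12
seg 2: a=5, c=M2/2=-53/24, d=(M3−M2)/(6·3)=53/216, b=Δ2−h2·(2M2+M3)/6=25/12
t_q=9/4 → seg 0, τ=9/4; S=-4+-29/24·τ+0·τ²+37/216·τ³=-2441/512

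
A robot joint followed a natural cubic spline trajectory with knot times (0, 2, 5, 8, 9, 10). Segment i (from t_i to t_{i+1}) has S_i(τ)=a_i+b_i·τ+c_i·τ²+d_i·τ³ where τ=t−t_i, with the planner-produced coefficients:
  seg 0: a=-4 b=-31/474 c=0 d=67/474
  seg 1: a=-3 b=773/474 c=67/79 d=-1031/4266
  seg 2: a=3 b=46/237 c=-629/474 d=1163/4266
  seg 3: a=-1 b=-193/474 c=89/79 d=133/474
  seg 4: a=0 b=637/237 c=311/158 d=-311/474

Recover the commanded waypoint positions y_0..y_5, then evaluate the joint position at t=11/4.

y_0=-4 y_1=-3 y_2=3 y_3=-1 y_4=0 y_5=4
S(11/4) = -14175/10112

y_0 = S_0(0) = a_0 = -4
y_1 = S_1(0) = a_1 = -3
y_2 = S_2(0) = a_2 = 3
y_3 = S_3(0) = a_3 = -1
y_4 = S_4(0) = a_4 = 0
y_5 = S_4(1) = 4
t_q=11/4 is in segment 1 (τ=3/4); S_1(τ)=-14175/10112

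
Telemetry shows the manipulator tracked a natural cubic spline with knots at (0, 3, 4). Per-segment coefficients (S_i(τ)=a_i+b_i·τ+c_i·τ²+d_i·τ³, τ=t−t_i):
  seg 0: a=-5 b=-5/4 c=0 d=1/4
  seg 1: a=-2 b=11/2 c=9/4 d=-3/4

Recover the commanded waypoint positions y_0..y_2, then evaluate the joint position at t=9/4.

y_0 = S_0(0) = a_0 = -5
y_1 = S_1(0) = a_1 = -2
y_2 = S_1(1) = 5
t_q=9/4 is in segment 0 (τ=9/4); S_0(τ)=-1271/256

y_0=-5 y_1=-2 y_2=5
S(9/4) = -1271/256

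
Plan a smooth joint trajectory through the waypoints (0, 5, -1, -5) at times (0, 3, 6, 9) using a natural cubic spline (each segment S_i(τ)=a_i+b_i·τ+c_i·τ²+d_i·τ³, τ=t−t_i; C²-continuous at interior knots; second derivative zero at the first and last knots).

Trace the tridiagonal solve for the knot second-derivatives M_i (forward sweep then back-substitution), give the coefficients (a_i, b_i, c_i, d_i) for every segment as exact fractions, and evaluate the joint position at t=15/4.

  seg 0: a=0 b=121/45 c=0 d=-46/405
  seg 1: a=5 b=-17/45 c=-46/45 d=13/81
  seg 2: a=-1 b=-98/45 c=19/45 d=-19/405
S(15/4) = 1347/320

Δ: Δ0=5/3, Δ1=-2, Δ2=-4/3
row 1: diag=12, rhs=-22; c'=1/4, d'=-11/6
row 2: denom=12−3·1/4=45/4; d'=(4−3·-11/6)/(45/4)=38/45
back: M2=38/45
back: M1=-11/6−1/4·38/45=-92/45
M: M0=0, M1=-92/45, M2=38/45, M3=0
seg 0: a=0, c=M0/2=0, d=(M1−M0)/(6·3)=-46/405, b=Δ0−h0·(2M0+M1)/6=121/45
seg 1: a=5, c=M1/2=-46/45, d=(M2−M1)/(6·3)=13/81, b=Δ1−h1·(2M1+M2)/6=-17/45
seg 2: a=-1, c=M2/2=19/45, d=(M3−M2)/(6·3)=-19/405, b=Δ2−h2·(2M2+M3)/6=-98/45
t_q=15/4 → seg 1, τ=3/4; S=5+-17/45·τ+-46/45·τ²+13/81·τ³=1347/320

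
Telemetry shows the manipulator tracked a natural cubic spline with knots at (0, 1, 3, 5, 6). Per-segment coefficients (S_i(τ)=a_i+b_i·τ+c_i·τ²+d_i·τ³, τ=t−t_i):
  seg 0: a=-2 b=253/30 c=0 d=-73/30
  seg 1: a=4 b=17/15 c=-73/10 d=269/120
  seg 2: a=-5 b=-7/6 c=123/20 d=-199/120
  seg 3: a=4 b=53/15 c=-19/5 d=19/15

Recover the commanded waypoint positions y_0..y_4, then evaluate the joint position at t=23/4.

y_0 = S_0(0) = a_0 = -2
y_1 = S_1(0) = a_1 = 4
y_2 = S_2(0) = a_2 = -5
y_3 = S_3(0) = a_3 = 4
y_4 = S_3(1) = 5
t_q=23/4 is in segment 3 (τ=3/4); S_3(τ)=323/64

y_0=-2 y_1=4 y_2=-5 y_3=4 y_4=5
S(23/4) = 323/64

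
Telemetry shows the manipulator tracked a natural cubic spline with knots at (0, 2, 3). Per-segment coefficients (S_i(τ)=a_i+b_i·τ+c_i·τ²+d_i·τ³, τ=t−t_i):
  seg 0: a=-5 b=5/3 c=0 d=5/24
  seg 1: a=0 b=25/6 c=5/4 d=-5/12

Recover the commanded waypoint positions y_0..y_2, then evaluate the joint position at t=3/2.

y_0 = S_0(0) = a_0 = -5
y_1 = S_1(0) = a_1 = 0
y_2 = S_1(1) = 5
t_q=3/2 is in segment 0 (τ=3/2); S_0(τ)=-115/64

y_0=-5 y_1=0 y_2=5
S(3/2) = -115/64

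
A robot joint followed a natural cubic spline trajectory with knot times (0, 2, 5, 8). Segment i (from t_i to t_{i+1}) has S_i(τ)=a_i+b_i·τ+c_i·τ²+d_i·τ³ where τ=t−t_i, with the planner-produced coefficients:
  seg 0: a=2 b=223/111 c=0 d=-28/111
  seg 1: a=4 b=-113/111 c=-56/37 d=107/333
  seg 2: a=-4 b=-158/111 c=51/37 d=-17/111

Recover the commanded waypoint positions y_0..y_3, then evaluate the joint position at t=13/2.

y_0 = S_0(0) = a_0 = 2
y_1 = S_1(0) = a_1 = 4
y_2 = S_2(0) = a_2 = -4
y_3 = S_2(3) = 0
t_q=13/2 is in segment 2 (τ=3/2); S_2(τ)=-1051/296

y_0=2 y_1=4 y_2=-4 y_3=0
S(13/2) = -1051/296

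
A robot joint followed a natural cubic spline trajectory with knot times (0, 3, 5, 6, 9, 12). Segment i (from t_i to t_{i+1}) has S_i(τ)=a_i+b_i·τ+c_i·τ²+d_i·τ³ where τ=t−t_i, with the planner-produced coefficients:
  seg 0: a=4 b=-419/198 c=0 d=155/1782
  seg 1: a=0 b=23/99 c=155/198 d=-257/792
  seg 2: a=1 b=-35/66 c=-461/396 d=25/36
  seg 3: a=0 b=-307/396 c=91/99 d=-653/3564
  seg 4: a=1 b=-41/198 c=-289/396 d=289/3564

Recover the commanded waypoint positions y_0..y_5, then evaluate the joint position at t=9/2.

y_0 = S_0(0) = a_0 = 4
y_1 = S_1(0) = a_1 = 0
y_2 = S_2(0) = a_2 = 1
y_3 = S_3(0) = a_3 = 0
y_4 = S_4(0) = a_4 = 1
y_5 = S_4(3) = -4
t_q=9/2 is in segment 1 (τ=3/2); S_1(τ)=2143/2112

y_0=4 y_1=0 y_2=1 y_3=0 y_4=1 y_5=-4
S(9/2) = 2143/2112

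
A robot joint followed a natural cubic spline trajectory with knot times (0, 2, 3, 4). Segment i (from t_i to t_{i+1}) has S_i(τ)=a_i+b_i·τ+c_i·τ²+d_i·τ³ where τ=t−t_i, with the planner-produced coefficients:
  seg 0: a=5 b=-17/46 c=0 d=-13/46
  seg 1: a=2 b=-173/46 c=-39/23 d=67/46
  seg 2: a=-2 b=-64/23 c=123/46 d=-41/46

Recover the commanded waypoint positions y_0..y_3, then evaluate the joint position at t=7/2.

y_0 = S_0(0) = a_0 = 5
y_1 = S_1(0) = a_1 = 2
y_2 = S_2(0) = a_2 = -2
y_3 = S_2(1) = -3
t_q=7/2 is in segment 2 (τ=1/2); S_2(τ)=-1043/368

y_0=5 y_1=2 y_2=-2 y_3=-3
S(7/2) = -1043/368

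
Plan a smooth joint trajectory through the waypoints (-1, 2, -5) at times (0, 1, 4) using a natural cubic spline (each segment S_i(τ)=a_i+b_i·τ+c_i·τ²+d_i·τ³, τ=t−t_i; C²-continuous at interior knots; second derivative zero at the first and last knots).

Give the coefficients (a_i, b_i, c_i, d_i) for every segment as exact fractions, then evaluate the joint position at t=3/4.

Δ: Δ0=3, Δ1=-7/3
row 1: diag=8, rhs=-32; c'=3/8, d'=-4
back: M1=-4
M: M0=0, M1=-4, M2=0
seg 0: a=-1, c=M0/2=0, d=(M1−M0)/(6·1)=-2/3, b=Δ0−h0·(2M0+M1)/6=11/3
seg 1: a=2, c=M1/2=-2, d=(M2−M1)/(6·3)=2/9, b=Δ1−h1·(2M1+M2)/6=5/3
t_q=3/4 → seg 0, τ=3/4; S=-1+11/3·τ+0·τ²+-2/3·τ³=47/32

  seg 0: a=-1 b=11/3 c=0 d=-2/3
  seg 1: a=2 b=5/3 c=-2 d=2/9
S(3/4) = 47/32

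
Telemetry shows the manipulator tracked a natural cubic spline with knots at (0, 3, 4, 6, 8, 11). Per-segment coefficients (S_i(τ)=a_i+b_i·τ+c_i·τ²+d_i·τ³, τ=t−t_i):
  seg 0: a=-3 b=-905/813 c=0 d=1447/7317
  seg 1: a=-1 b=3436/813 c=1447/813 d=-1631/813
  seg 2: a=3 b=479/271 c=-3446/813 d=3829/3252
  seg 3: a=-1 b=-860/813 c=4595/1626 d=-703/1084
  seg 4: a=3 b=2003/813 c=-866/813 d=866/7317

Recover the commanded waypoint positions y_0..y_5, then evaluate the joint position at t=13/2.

y_0=-3 y_1=-1 y_2=3 y_3=-1 y_4=3 y_5=4
S(13/2) = -7835/8672

y_0 = S_0(0) = a_0 = -3
y_1 = S_1(0) = a_1 = -1
y_2 = S_2(0) = a_2 = 3
y_3 = S_3(0) = a_3 = -1
y_4 = S_4(0) = a_4 = 3
y_5 = S_4(3) = 4
t_q=13/2 is in segment 3 (τ=1/2); S_3(τ)=-7835/8672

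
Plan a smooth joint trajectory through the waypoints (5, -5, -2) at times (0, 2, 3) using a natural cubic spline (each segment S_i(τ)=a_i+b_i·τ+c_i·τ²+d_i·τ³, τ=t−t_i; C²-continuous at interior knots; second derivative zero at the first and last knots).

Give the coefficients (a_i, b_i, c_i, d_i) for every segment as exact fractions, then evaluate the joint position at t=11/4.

Δ: Δ0=-5, Δ1=3
row 1: diag=6, rhs=48; c'=1/6, d'=8
back: M1=8
M: M0=0, M1=8, M2=0
seg 0: a=5, c=M0/2=0, d=(M1−M0)/(6·2)=2/3, b=Δ0−h0·(2M0+M1)/6=-23/3
seg 1: a=-5, c=M1/2=4, d=(M2−M1)/(6·1)=-4/3, b=Δ1−h1·(2M1+M2)/6=1/3
t_q=11/4 → seg 1, τ=3/4; S=-5+1/3·τ+4·τ²+-4/3·τ³=-49/16

  seg 0: a=5 b=-23/3 c=0 d=2/3
  seg 1: a=-5 b=1/3 c=4 d=-4/3
S(11/4) = -49/16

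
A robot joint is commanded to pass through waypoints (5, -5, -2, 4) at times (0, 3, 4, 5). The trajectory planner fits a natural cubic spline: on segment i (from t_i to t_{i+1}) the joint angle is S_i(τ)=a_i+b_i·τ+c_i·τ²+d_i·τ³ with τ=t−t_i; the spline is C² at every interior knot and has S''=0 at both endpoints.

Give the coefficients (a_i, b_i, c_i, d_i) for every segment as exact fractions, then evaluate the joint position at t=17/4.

Δ: Δ0=-10/3, Δ1=3, Δ2=6
row 1: diag=8, rhs=38; c'=1/8, d'=19/4
row 2: denom=4−1·1/8=31/8; d'=(18−1·19/4)/(31/8)=106/31
back: M2=106/31
back: M1=19/4−1/8·106/31=134/31
M: M0=0, M1=134/31, M2=106/31, M3=0
seg 0: a=5, c=M0/2=0, d=(M1−M0)/(6·3)=67/279, b=Δ0−h0·(2M0+M1)/6=-511/93
seg 1: a=-5, c=M1/2=67/31, d=(M2−M1)/(6·1)=-14/93, b=Δ1−h1·(2M1+M2)/6=92/93
seg 2: a=-2, c=M2/2=53/31, d=(M3−M2)/(6·1)=-53/93, b=Δ2−h2·(2M2+M3)/6=452/93
t_q=17/4 → seg 2, τ=1/4; S=-2+452/93·τ+53/31·τ²+-53/93·τ³=-1363/1984

  seg 0: a=5 b=-511/93 c=0 d=67/279
  seg 1: a=-5 b=92/93 c=67/31 d=-14/93
  seg 2: a=-2 b=452/93 c=53/31 d=-53/93
S(17/4) = -1363/1984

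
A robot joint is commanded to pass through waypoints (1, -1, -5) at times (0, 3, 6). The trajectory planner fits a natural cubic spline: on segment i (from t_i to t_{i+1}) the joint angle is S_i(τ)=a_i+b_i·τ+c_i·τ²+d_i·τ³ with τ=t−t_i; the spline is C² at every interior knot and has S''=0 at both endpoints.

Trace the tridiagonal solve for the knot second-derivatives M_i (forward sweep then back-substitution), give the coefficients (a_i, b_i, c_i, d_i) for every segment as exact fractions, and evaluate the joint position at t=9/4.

Δ: Δ0=-2/3, Δ1=-4/3
row 1: diag=12, rhs=-4; c'=1/4, d'=-1/3
back: M1=-1/3
M: M0=0, M1=-1/3, M2=0
seg 0: a=1, c=M0/2=0, d=(M1−M0)/(6·3)=-1/54, b=Δ0−h0·(2M0+M1)/6=-1/2
seg 1: a=-1, c=M1/2=-1/6, d=(M2−M1)/(6·3)=1/54, b=Δ1−h1·(2M1+M2)/6=-1
t_q=9/4 → seg 0, τ=9/4; S=1+-1/2·τ+0·τ²+-1/54·τ³=-43/128

  seg 0: a=1 b=-1/2 c=0 d=-1/54
  seg 1: a=-1 b=-1 c=-1/6 d=1/54
S(9/4) = -43/128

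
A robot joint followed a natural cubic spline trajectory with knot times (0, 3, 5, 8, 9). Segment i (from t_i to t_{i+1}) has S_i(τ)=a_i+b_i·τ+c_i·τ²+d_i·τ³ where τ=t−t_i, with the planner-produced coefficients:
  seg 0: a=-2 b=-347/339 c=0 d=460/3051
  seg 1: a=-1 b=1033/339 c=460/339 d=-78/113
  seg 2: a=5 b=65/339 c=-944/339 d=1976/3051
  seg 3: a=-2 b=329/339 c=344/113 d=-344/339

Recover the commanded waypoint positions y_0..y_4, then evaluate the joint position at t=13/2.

y_0 = S_0(0) = a_0 = -2
y_1 = S_1(0) = a_1 = -1
y_2 = S_2(0) = a_2 = 5
y_3 = S_3(0) = a_3 = -2
y_4 = S_3(1) = 1
t_q=13/2 is in segment 2 (τ=3/2); S_2(τ)=273/226

y_0=-2 y_1=-1 y_2=5 y_3=-2 y_4=1
S(13/2) = 273/226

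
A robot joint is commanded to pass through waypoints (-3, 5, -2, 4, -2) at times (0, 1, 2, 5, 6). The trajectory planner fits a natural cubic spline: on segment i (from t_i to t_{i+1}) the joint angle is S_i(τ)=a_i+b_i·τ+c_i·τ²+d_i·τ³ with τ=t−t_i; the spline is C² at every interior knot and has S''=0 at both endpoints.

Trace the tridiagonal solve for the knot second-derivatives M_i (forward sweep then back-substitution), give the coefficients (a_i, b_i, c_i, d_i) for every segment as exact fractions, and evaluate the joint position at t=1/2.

  seg 0: a=-3 b=2617/212 c=0 d=-921/212
  seg 1: a=5 b=-73/106 c=-2763/212 d=1425/212
  seg 2: a=-2 b=-1397/212 c=378/53 d=-905/636
  seg 3: a=4 b=-235/106 c=-1203/212 d=401/212
S(1/2) = 4459/1696

Δ: Δ0=8, Δ1=-7, Δ2=2, Δ3=-6
row 1: diag=4, rhs=-90; c'=1/4, d'=-45/2
row 2: denom=8−1·1/4=31/4; d'=(54−1·-45/2)/(31/4)=306/31
row 3: denom=8−3·12/31=212/31; d'=(-48−3·306/31)/(212/31)=-1203/106
back: M3=-1203/106
back: M2=306/31−12/31·-1203/106=756/53
back: M1=-45/2−1/4·756/53=-2763/106
M: M0=0, M1=-2763/106, M2=756/53, M3=-1203/106, M4=0
seg 0: a=-3, c=M0/2=0, d=(M1−M0)/(6·1)=-921/212, b=Δ0−h0·(2M0+M1)/6=2617/212
seg 1: a=5, c=M1/2=-2763/212, d=(M2−M1)/(6·1)=1425/212, b=Δ1−h1·(2M1+M2)/6=-73/106
seg 2: a=-2, c=M2/2=378/53, d=(M3−M2)/(6·3)=-905/636, b=Δ2−h2·(2M2+M3)/6=-1397/212
seg 3: a=4, c=M3/2=-1203/212, d=(M4−M3)/(6·1)=401/212, b=Δ3−h3·(2M3+M4)/6=-235/106
t_q=1/2 → seg 0, τ=1/2; S=-3+2617/212·τ+0·τ²+-921/212·τ³=4459/1696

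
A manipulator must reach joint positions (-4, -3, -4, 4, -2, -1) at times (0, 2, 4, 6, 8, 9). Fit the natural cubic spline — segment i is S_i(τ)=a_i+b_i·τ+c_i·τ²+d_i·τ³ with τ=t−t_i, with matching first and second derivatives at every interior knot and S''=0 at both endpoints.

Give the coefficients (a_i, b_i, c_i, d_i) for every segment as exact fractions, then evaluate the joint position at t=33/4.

Δ: Δ0=1/2, Δ1=-1/2, Δ2=4, Δ3=-3, Δ4=1
row 1: diag=8, rhs=-6; c'=1/4, d'=-3/4
row 2: denom=8−2·1/4=15/2; d'=(27−2·-3/4)/(15/2)=19/5
row 3: denom=8−2·4/15=112/15; d'=(-42−2·19/5)/(112/15)=-93/14
row 4: denom=6−2·15/56=153/28; d'=(24−2·-93/14)/(153/28)=116/17
back: M4=116/17
back: M3=-93/14−15/56·116/17=-144/17
back: M2=19/5−4/15·-144/17=103/17
back: M1=-3/4−1/4·103/17=-77/34
M: M0=0, M1=-77/34, M2=103/17, M3=-144/17, M4=116/17, M5=0
seg 0: a=-4, c=M0/2=0, d=(M1−M0)/(6·2)=-77/408, b=Δ0−h0·(2M0+M1)/6=64/51
seg 1: a=-3, c=M1/2=-77/68, d=(M2−M1)/(6·2)=283/408, b=Δ1−h1·(2M1+M2)/6=-103/102
seg 2: a=-4, c=M2/2=103/34, d=(M3−M2)/(6·2)=-247/204, b=Δ2−h2·(2M2+M3)/6=142/51
seg 3: a=4, c=M3/2=-72/17, d=(M4−M3)/(6·2)=65/51, b=Δ3−h3·(2M3+M4)/6=19/51
seg 4: a=-2, c=M4/2=58/17, d=(M5−M4)/(6·1)=-58/51, b=Δ4−h4·(2M4+M5)/6=-65/51
t_q=33/4 → seg 4, τ=1/4; S=-2+-65/51·τ+58/17·τ²+-58/51·τ³=-1155/544

  seg 0: a=-4 b=64/51 c=0 d=-77/408
  seg 1: a=-3 b=-103/102 c=-77/68 d=283/408
  seg 2: a=-4 b=142/51 c=103/34 d=-247/204
  seg 3: a=4 b=19/51 c=-72/17 d=65/51
  seg 4: a=-2 b=-65/51 c=58/17 d=-58/51
S(33/4) = -1155/544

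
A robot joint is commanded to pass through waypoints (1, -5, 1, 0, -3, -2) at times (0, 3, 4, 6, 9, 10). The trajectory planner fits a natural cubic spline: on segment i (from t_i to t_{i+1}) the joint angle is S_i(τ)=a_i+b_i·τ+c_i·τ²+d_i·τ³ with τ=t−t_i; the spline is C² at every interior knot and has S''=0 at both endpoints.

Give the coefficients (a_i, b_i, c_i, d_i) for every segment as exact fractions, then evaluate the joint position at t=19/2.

  seg 0: a=1 b=-11295/2054 c=0 d=7187/18486
  seg 1: a=-5 b=5133/1027 c=7187/2054 d=-5129/2054
  seg 2: a=1 b=9253/2054 c=-4100/1027 d=765/1027
  seg 3: a=0 b=-399/158 c=490/1027 d=193/18486
  seg 4: a=-3 b=636/1027 c=1173/2054 d=-391/2054
S(19/2) = -42253/16432

Δ: Δ0=-2, Δ1=6, Δ2=-1/2, Δ3=-1, Δ4=1
row 1: diag=8, rhs=48; c'=1/8, d'=6
row 2: denom=6−1·1/8=47/8; d'=(-39−1·6)/(47/8)=-360/47
row 3: denom=10−2·16/47=438/47; d'=(-3−2·-360/47)/(438/47)=193/146
row 4: denom=8−3·47/146=1027/146; d'=(12−3·193/146)/(1027/146)=1173/1027
back: M4=1173/1027
back: M3=193/146−47/146·1173/1027=980/1027
back: M2=-360/47−16/47·980/1027=-8200/1027
back: M1=6−1/8·-8200/1027=7187/1027
M: M0=0, M1=7187/1027, M2=-8200/1027, M3=980/1027, M4=1173/1027, M5=0
seg 0: a=1, c=M0/2=0, d=(M1−M0)/(6·3)=7187/18486, b=Δ0−h0·(2M0+M1)/6=-11295/2054
seg 1: a=-5, c=M1/2=7187/2054, d=(M2−M1)/(6·1)=-5129/2054, b=Δ1−h1·(2M1+M2)/6=5133/1027
seg 2: a=1, c=M2/2=-4100/1027, d=(M3−M2)/(6·2)=765/1027, b=Δ2−h2·(2M2+M3)/6=9253/2054
seg 3: a=0, c=M3/2=490/1027, d=(M4−M3)/(6·3)=193/18486, b=Δ3−h3·(2M3+M4)/6=-399/158
seg 4: a=-3, c=M4/2=1173/2054, d=(M5−M4)/(6·1)=-391/2054, b=Δ4−h4·(2M4+M5)/6=636/1027
t_q=19/2 → seg 4, τ=1/2; S=-3+636/1027·τ+1173/2054·τ²+-391/2054·τ³=-42253/16432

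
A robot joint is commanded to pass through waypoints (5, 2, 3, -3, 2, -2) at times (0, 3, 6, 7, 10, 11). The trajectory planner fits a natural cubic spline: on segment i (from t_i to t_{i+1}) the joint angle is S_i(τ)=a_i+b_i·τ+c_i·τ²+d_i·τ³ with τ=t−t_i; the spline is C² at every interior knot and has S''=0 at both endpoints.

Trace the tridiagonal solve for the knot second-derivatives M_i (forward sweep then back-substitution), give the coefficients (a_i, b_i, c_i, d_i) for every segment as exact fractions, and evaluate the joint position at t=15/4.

Δ: Δ0=-1, Δ1=1/3, Δ2=-6, Δ3=5/3, Δ4=-4
row 1: diag=12, rhs=8; c'=1/4, d'=2/3
row 2: denom=8−3·1/4=29/4; d'=(-38−3·2/3)/(29/4)=-160/29
row 3: denom=8−1·4/29=228/29; d'=(46−1·-160/29)/(228/29)=249/38
row 4: denom=8−3·29/76=521/76; d'=(-34−3·249/38)/(521/76)=-4078/521
back: M4=-4078/521
back: M3=249/38−29/76·-4078/521=4970/521
back: M2=-160/29−4/29·4970/521=-3560/521
back: M1=2/3−1/4·-3560/521=3712/1563
M: M0=0, M1=3712/1563, M2=-3560/521, M3=4970/521, M4=-4078/521, M5=0
seg 0: a=5, c=M0/2=0, d=(M1−M0)/(6·3)=1856/14067, b=Δ0−h0·(2M0+M1)/6=-3419/1563
seg 1: a=2, c=M1/2=1856/1563, d=(M2−M1)/(6·3)=-7196/14067, b=Δ1−h1·(2M1+M2)/6=2149/1563
seg 2: a=3, c=M2/2=-1780/521, d=(M3−M2)/(6·1)=4265/1563, b=Δ2−h2·(2M2+M3)/6=-8303/1563
seg 3: a=-3, c=M3/2=2485/521, d=(M4−M3)/(6·3)=-1508/1563, b=Δ3−h3·(2M3+M4)/6=-6188/1563
seg 4: a=2, c=M4/2=-2039/521, d=(M5−M4)/(6·1)=2039/1563, b=Δ4−h4·(2M4+M5)/6=-2174/1563
t_q=15/4 → seg 1, τ=3/4; S=2+2149/1563·τ+1856/1563·τ²+-7196/14067·τ³=29037/8336

  seg 0: a=5 b=-3419/1563 c=0 d=1856/14067
  seg 1: a=2 b=2149/1563 c=1856/1563 d=-7196/14067
  seg 2: a=3 b=-8303/1563 c=-1780/521 d=4265/1563
  seg 3: a=-3 b=-6188/1563 c=2485/521 d=-1508/1563
  seg 4: a=2 b=-2174/1563 c=-2039/521 d=2039/1563
S(15/4) = 29037/8336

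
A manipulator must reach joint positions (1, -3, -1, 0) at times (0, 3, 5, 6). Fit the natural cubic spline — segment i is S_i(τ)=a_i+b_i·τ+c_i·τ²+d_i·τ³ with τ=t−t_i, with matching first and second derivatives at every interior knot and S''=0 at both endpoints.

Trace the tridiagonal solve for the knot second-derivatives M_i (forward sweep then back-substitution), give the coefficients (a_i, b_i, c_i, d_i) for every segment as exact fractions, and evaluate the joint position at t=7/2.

  seg 0: a=1 b=-25/12 c=0 d=1/12
  seg 1: a=-3 b=1/6 c=3/4 d=-1/6
  seg 2: a=-1 b=7/6 c=-1/4 d=1/12
S(7/2) = -11/4

Δ: Δ0=-4/3, Δ1=1, Δ2=1
row 1: diag=10, rhs=14; c'=1/5, d'=7/5
row 2: denom=6−2·1/5=28/5; d'=(0−2·7/5)/(28/5)=-1/2
back: M2=-1/2
back: M1=7/5−1/5·-1/2=3/2
M: M0=0, M1=3/2, M2=-1/2, M3=0
seg 0: a=1, c=M0/2=0, d=(M1−M0)/(6·3)=1/12, b=Δ0−h0·(2M0+M1)/6=-25/12
seg 1: a=-3, c=M1/2=3/4, d=(M2−M1)/(6·2)=-1/6, b=Δ1−h1·(2M1+M2)/6=1/6
seg 2: a=-1, c=M2/2=-1/4, d=(M3−M2)/(6·1)=1/12, b=Δ2−h2·(2M2+M3)/6=7/6
t_q=7/2 → seg 1, τ=1/2; S=-3+1/6·τ+3/4·τ²+-1/6·τ³=-11/4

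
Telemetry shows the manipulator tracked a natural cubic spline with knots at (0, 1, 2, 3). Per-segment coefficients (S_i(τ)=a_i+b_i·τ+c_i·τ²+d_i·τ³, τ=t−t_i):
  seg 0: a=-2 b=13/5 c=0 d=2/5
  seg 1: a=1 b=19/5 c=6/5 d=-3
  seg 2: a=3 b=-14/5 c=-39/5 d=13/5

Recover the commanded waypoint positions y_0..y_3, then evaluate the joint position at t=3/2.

y_0=-2 y_1=1 y_2=3 y_3=-5
S(3/2) = 113/40

y_0 = S_0(0) = a_0 = -2
y_1 = S_1(0) = a_1 = 1
y_2 = S_2(0) = a_2 = 3
y_3 = S_2(1) = -5
t_q=3/2 is in segment 1 (τ=1/2); S_1(τ)=113/40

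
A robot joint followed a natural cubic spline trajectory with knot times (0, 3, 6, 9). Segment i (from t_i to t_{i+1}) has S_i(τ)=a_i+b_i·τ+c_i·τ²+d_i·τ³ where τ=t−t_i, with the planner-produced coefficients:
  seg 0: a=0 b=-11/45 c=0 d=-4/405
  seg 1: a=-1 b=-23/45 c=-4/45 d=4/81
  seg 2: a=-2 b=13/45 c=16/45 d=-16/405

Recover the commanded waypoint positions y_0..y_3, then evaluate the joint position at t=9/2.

y_0=0 y_1=-1 y_2=-2 y_3=1
S(9/2) = -9/5

y_0 = S_0(0) = a_0 = 0
y_1 = S_1(0) = a_1 = -1
y_2 = S_2(0) = a_2 = -2
y_3 = S_2(3) = 1
t_q=9/2 is in segment 1 (τ=3/2); S_1(τ)=-9/5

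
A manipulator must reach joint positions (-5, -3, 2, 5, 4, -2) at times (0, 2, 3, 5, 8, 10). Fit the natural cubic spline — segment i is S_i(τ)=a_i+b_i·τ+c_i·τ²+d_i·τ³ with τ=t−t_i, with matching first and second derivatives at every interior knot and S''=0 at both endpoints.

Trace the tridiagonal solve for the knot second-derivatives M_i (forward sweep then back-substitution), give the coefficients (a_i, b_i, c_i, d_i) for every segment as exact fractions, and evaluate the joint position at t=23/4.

Δ: Δ0=1, Δ1=5, Δ2=3/2, Δ3=-1/3, Δ4=-3
row 1: diag=6, rhs=24; c'=1/6, d'=4
row 2: denom=6−1·1/6=35/6; d'=(-21−1·4)/(35/6)=-30/7
row 3: denom=10−2·12/35=326/35; d'=(-11−2·-30/7)/(326/35)=-85/326
row 4: denom=10−3·105/326=2945/326; d'=(-16−3·-85/326)/(2945/326)=-4961/2945
back: M4=-4961/2945
back: M3=-85/326−105/326·-4961/2945=166/589
back: M2=-30/7−12/35·166/589=-12906/2945
back: M1=4−1/6·-12906/2945=13931/2945
M: M0=0, M1=13931/2945, M2=-12906/2945, M3=166/589, M4=-4961/2945, M5=0
seg 0: a=-5, c=M0/2=0, d=(M1−M0)/(6·2)=13931/35340, b=Δ0−h0·(2M0+M1)/6=-5096/8835
seg 1: a=-3, c=M1/2=13931/5890, d=(M2−M1)/(6·1)=-26837/17670, b=Δ1−h1·(2M1+M2)/6=36697/8835
seg 2: a=2, c=M2/2=-6453/2945, d=(M3−M2)/(6·2)=3434/8835, b=Δ2−h2·(2M2+M3)/6=76469/17670
seg 3: a=5, c=M3/2=83/589, d=(M4−M3)/(6·3)=-5791/53010, b=Δ3−h3·(2M3+M4)/6=4013/17670
seg 4: a=4, c=M4/2=-4961/5890, d=(M5−M4)/(6·2)=4961/35340, b=Δ4−h4·(2M4+M5)/6=-16583/8835
t_q=23/4 → seg 3, τ=3/4; S=5+4013/17670·τ+83/589·τ²+-5791/53010·τ³=392303/75392

  seg 0: a=-5 b=-5096/8835 c=0 d=13931/35340
  seg 1: a=-3 b=36697/8835 c=13931/5890 d=-26837/17670
  seg 2: a=2 b=76469/17670 c=-6453/2945 d=3434/8835
  seg 3: a=5 b=4013/17670 c=83/589 d=-5791/53010
  seg 4: a=4 b=-16583/8835 c=-4961/5890 d=4961/35340
S(23/4) = 392303/75392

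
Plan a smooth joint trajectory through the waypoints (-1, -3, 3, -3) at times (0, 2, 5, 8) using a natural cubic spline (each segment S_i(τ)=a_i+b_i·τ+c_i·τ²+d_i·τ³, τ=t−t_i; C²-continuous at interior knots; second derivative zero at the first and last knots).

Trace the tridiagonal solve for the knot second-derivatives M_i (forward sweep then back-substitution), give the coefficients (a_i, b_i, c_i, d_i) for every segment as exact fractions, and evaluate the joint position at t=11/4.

  seg 0: a=-1 b=-69/37 c=0 d=8/37
  seg 1: a=-3 b=27/37 c=48/37 d=-97/333
  seg 2: a=3 b=24/37 c=-49/37 d=49/333
S(11/4) = -4371/2368

Δ: Δ0=-1, Δ1=2, Δ2=-2
row 1: diag=10, rhs=18; c'=3/10, d'=9/5
row 2: denom=12−3·3/10=111/10; d'=(-24−3·9/5)/(111/10)=-98/37
back: M2=-98/37
back: M1=9/5−3/10·-98/37=96/37
M: M0=0, M1=96/37, M2=-98/37, M3=0
seg 0: a=-1, c=M0/2=0, d=(M1−M0)/(6·2)=8/37, b=Δ0−h0·(2M0+M1)/6=-69/37
seg 1: a=-3, c=M1/2=48/37, d=(M2−M1)/(6·3)=-97/333, b=Δ1−h1·(2M1+M2)/6=27/37
seg 2: a=3, c=M2/2=-49/37, d=(M3−M2)/(6·3)=49/333, b=Δ2−h2·(2M2+M3)/6=24/37
t_q=11/4 → seg 1, τ=3/4; S=-3+27/37·τ+48/37·τ²+-97/333·τ³=-4371/2368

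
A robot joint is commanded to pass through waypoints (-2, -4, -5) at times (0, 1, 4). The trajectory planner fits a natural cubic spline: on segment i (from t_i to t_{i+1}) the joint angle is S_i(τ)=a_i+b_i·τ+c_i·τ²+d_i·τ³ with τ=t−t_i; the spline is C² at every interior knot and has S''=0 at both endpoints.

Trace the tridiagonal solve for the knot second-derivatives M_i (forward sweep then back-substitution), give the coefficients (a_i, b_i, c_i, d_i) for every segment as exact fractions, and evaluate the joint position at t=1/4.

  seg 0: a=-2 b=-53/24 c=0 d=5/24
  seg 1: a=-4 b=-19/12 c=5/8 d=-5/72
S(1/4) = -1305/512

Δ: Δ0=-2, Δ1=-1/3
row 1: diag=8, rhs=10; c'=3/8, d'=5/4
back: M1=5/4
M: M0=0, M1=5/4, M2=0
seg 0: a=-2, c=M0/2=0, d=(M1−M0)/(6·1)=5/24, b=Δ0−h0·(2M0+M1)/6=-53/24
seg 1: a=-4, c=M1/2=5/8, d=(M2−M1)/(6·3)=-5/72, b=Δ1−h1·(2M1+M2)/6=-19/12
t_q=1/4 → seg 0, τ=1/4; S=-2+-53/24·τ+0·τ²+5/24·τ³=-1305/512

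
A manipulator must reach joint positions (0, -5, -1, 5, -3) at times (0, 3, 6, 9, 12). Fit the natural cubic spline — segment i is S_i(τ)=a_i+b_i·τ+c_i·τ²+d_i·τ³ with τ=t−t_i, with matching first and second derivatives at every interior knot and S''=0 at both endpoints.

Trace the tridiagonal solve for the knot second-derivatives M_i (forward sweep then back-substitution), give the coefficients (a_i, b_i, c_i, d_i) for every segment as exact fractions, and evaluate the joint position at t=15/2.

  seg 0: a=0 b=-131/56 c=0 d=113/1512
  seg 1: a=-5 b=-9/28 c=113/168 d=-61/1512
  seg 2: a=-1 b=21/8 c=13/42 d=-29/168
  seg 3: a=5 b=-5/28 c=-209/168 d=209/1512
S(15/2) = 1367/448

Δ: Δ0=-5/3, Δ1=4/3, Δ2=2, Δ3=-8/3
row 1: diag=12, rhs=18; c'=1/4, d'=3/2
row 2: denom=12−3·1/4=45/4; d'=(4−3·3/2)/(45/4)=-2/45
row 3: denom=12−3·4/15=56/5; d'=(-28−3·-2/45)/(56/5)=-209/84
back: M3=-209/84
back: M2=-2/45−4/15·-209/84=13/21
back: M1=3/2−1/4·13/21=113/84
M: M0=0, M1=113/84, M2=13/21, M3=-209/84, M4=0
seg 0: a=0, c=M0/2=0, d=(M1−M0)/(6·3)=113/1512, b=Δ0−h0·(2M0+M1)/6=-131/56
seg 1: a=-5, c=M1/2=113/168, d=(M2−M1)/(6·3)=-61/1512, b=Δ1−h1·(2M1+M2)/6=-9/28
seg 2: a=-1, c=M2/2=13/42, d=(M3−M2)/(6·3)=-29/168, b=Δ2−h2·(2M2+M3)/6=21/8
seg 3: a=5, c=M3/2=-209/168, d=(M4−M3)/(6·3)=209/1512, b=Δ3−h3·(2M3+M4)/6=-5/28
t_q=15/2 → seg 2, τ=3/2; S=-1+21/8·τ+13/42·τ²+-29/168·τ³=1367/448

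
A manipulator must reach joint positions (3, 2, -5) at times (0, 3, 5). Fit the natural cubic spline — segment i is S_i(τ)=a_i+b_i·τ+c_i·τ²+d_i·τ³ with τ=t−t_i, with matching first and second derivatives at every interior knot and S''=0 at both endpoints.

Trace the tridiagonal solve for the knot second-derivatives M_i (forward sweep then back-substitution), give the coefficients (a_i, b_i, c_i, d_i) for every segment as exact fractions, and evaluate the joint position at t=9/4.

  seg 0: a=3 b=37/60 c=0 d=-19/180
  seg 1: a=2 b=-67/30 c=-19/20 d=19/120
S(9/4) = 4077/1280

Δ: Δ0=-1/3, Δ1=-7/2
row 1: diag=10, rhs=-19; c'=1/5, d'=-19/10
back: M1=-19/10
M: M0=0, M1=-19/10, M2=0
seg 0: a=3, c=M0/2=0, d=(M1−M0)/(6·3)=-19/180, b=Δ0−h0·(2M0+M1)/6=37/60
seg 1: a=2, c=M1/2=-19/20, d=(M2−M1)/(6·2)=19/120, b=Δ1−h1·(2M1+M2)/6=-67/30
t_q=9/4 → seg 0, τ=9/4; S=3+37/60·τ+0·τ²+-19/180·τ³=4077/1280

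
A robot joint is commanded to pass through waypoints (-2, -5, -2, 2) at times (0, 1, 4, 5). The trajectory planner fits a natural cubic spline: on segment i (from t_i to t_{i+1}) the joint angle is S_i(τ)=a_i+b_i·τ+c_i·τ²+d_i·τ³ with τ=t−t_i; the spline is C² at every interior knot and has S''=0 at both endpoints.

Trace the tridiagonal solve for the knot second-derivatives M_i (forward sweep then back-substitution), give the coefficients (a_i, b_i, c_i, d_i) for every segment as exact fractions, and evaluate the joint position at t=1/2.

Δ: Δ0=-3, Δ1=1, Δ2=4
row 1: diag=8, rhs=24; c'=3/8, d'=3
row 2: denom=8−3·3/8=55/8; d'=(18−3·3)/(55/8)=72/55
back: M2=72/55
back: M1=3−3/8·72/55=138/55
M: M0=0, M1=138/55, M2=72/55, M3=0
seg 0: a=-2, c=M0/2=0, d=(M1−M0)/(6·1)=23/55, b=Δ0−h0·(2M0+M1)/6=-188/55
seg 1: a=-5, c=M1/2=69/55, d=(M2−M1)/(6·3)=-1/15, b=Δ1−h1·(2M1+M2)/6=-119/55
seg 2: a=-2, c=M2/2=36/55, d=(M3−M2)/(6·1)=-12/55, b=Δ2−h2·(2M2+M3)/6=196/55
t_q=1/2 → seg 0, τ=1/2; S=-2+-188/55·τ+0·τ²+23/55·τ³=-1609/440

  seg 0: a=-2 b=-188/55 c=0 d=23/55
  seg 1: a=-5 b=-119/55 c=69/55 d=-1/15
  seg 2: a=-2 b=196/55 c=36/55 d=-12/55
S(1/2) = -1609/440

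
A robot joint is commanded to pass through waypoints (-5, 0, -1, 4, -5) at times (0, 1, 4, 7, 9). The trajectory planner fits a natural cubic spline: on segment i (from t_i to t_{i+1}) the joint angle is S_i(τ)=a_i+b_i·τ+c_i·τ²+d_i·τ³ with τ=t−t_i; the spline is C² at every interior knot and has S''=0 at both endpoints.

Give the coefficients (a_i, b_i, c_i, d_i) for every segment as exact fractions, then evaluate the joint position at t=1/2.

Δ: Δ0=5, Δ1=-1/3, Δ2=5/3, Δ3=-9/2
row 1: diag=8, rhs=-32; c'=3/8, d'=-4
row 2: denom=12−3·3/8=87/8; d'=(12−3·-4)/(87/8)=64/29
row 3: denom=10−3·8/29=266/29; d'=(-37−3·64/29)/(266/29)=-1265/266
back: M3=-1265/266
back: M2=64/29−8/29·-1265/266=468/133
back: M1=-4−3/8·468/133=-1415/266
M: M0=0, M1=-1415/266, M2=468/133, M3=-1265/266, M4=0
seg 0: a=-5, c=M0/2=0, d=(M1−M0)/(6·1)=-1415/1596, b=Δ0−h0·(2M0+M1)/6=9395/1596
seg 1: a=0, c=M1/2=-1415/532, d=(M2−M1)/(6·3)=2351/4788, b=Δ1−h1·(2M1+M2)/6=2575/798
seg 2: a=-1, c=M2/2=234/133, d=(M3−M2)/(6·3)=-2201/4788, b=Δ2−h2·(2M2+M3)/6=839/1596
seg 3: a=4, c=M3/2=-1265/532, d=(M4−M3)/(6·2)=1265/3192, b=Δ3−h3·(2M3+M4)/6=-1061/798
t_q=1/2 → seg 0, τ=1/2; S=-5+9395/1596·τ+0·τ²+-1415/1596·τ³=-9225/4256

  seg 0: a=-5 b=9395/1596 c=0 d=-1415/1596
  seg 1: a=0 b=2575/798 c=-1415/532 d=2351/4788
  seg 2: a=-1 b=839/1596 c=234/133 d=-2201/4788
  seg 3: a=4 b=-1061/798 c=-1265/532 d=1265/3192
S(1/2) = -9225/4256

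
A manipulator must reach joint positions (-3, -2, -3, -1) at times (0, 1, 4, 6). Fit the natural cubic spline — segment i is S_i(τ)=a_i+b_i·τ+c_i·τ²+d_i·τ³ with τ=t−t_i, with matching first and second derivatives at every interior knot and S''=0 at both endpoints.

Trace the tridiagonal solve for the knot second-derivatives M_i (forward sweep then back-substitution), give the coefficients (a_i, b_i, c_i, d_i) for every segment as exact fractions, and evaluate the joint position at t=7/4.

Δ: Δ0=1, Δ1=-1/3, Δ2=1
row 1: diag=8, rhs=-8; c'=3/8, d'=-1
row 2: denom=10−3·3/8=71/8; d'=(8−3·-1)/(71/8)=88/71
back: M2=88/71
back: M1=-1−3/8·88/71=-104/71
M: M0=0, M1=-104/71, M2=88/71, M3=0
seg 0: a=-3, c=M0/2=0, d=(M1−M0)/(6·1)=-52/213, b=Δ0−h0·(2M0+M1)/6=265/213
seg 1: a=-2, c=M1/2=-52/71, d=(M2−M1)/(6·3)=32/213, b=Δ1−h1·(2M1+M2)/6=109/213
seg 2: a=-3, c=M2/2=44/71, d=(M3−M2)/(6·2)=-22/213, b=Δ2−h2·(2M2+M3)/6=37/213
t_q=7/4 → seg 1, τ=3/4; S=-2+109/213·τ+-52/71·τ²+32/213·τ³=-279/142

  seg 0: a=-3 b=265/213 c=0 d=-52/213
  seg 1: a=-2 b=109/213 c=-52/71 d=32/213
  seg 2: a=-3 b=37/213 c=44/71 d=-22/213
S(7/4) = -279/142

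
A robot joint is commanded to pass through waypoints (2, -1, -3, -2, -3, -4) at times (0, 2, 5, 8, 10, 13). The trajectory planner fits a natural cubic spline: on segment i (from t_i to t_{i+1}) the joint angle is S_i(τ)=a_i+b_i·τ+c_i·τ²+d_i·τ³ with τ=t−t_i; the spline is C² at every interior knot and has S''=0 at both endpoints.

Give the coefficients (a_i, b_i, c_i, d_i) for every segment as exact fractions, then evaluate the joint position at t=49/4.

Δ: Δ0=-3/2, Δ1=-2/3, Δ2=1/3, Δ3=-1/2, Δ4=-1/3
row 1: diag=10, rhs=5; c'=3/10, d'=1/2
row 2: denom=12−3·3/10=111/10; d'=(6−3·1/2)/(111/10)=15/37
row 3: denom=10−3·10/37=340/37; d'=(-5−3·15/37)/(340/37)=-23/34
row 4: denom=10−2·37/170=813/85; d'=(1−2·-23/34)/(813/85)=200/813
back: M4=200/813
back: M3=-23/34−37/170·200/813=-1187/1626
back: M2=15/37−10/37·-1187/1626=490/813
back: M1=1/2−3/10·490/813=173/542
M: M0=0, M1=173/542, M2=490/813, M3=-1187/1626, M4=200/813, M5=0
seg 0: a=2, c=M0/2=0, d=(M1−M0)/(6·2)=173/6504, b=Δ0−h0·(2M0+M1)/6=-1306/813
seg 1: a=-1, c=M1/2=173/1084, d=(M2−M1)/(6·3)=461/29268, b=Δ1−h1·(2M1+M2)/6=-2093/1626
seg 2: a=-3, c=M2/2=245/813, d=(M3−M2)/(6·3)=-2167/29268, b=Δ2−h2·(2M2+M3)/6=311/3252
seg 3: a=-2, c=M3/2=-1187/3252, d=(M4−M3)/(6·2)=529/6504, b=Δ3−h3·(2M3+M4)/6=-155/1626
seg 4: a=-3, c=M4/2=100/813, d=(M5−M4)/(6·3)=-100/7317, b=Δ4−h4·(2M4+M5)/6=-157/271
t_q=49/4 → seg 4, τ=9/4; S=-3+-157/271·τ+100/813·τ²+-100/7317·τ³=-16635/4336

  seg 0: a=2 b=-1306/813 c=0 d=173/6504
  seg 1: a=-1 b=-2093/1626 c=173/1084 d=461/29268
  seg 2: a=-3 b=311/3252 c=245/813 d=-2167/29268
  seg 3: a=-2 b=-155/1626 c=-1187/3252 d=529/6504
  seg 4: a=-3 b=-157/271 c=100/813 d=-100/7317
S(49/4) = -16635/4336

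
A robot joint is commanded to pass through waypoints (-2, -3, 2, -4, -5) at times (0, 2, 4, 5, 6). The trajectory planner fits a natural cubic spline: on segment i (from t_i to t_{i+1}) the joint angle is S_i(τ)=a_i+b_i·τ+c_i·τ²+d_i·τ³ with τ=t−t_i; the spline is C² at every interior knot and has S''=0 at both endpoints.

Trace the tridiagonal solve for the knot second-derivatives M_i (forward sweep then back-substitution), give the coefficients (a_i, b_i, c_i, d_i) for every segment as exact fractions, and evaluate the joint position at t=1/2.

Δ: Δ0=-1/2, Δ1=5/2, Δ2=-6, Δ3=-1
row 1: diag=8, rhs=18; c'=1/4, d'=9/4
row 2: denom=6−2·1/4=11/2; d'=(-51−2·9/4)/(11/2)=-111/11
row 3: denom=4−1·2/11=42/11; d'=(30−1·-111/11)/(42/11)=21/2
back: M3=21/2
back: M2=-111/11−2/11·21/2=-12
back: M1=9/4−1/4·-12=21/4
M: M0=0, M1=21/4, M2=-12, M3=21/2, M4=0
seg 0: a=-2, c=M0/2=0, d=(M1−M0)/(6·2)=7/16, b=Δ0−h0·(2M0+M1)/6=-9/4
seg 1: a=-3, c=M1/2=21/8, d=(M2−M1)/(6·2)=-23/16, b=Δ1−h1·(2M1+M2)/6=3
seg 2: a=2, c=M2/2=-6, d=(M3−M2)/(6·1)=15/4, b=Δ2−h2·(2M2+M3)/6=-15/4
seg 3: a=-4, c=M3/2=21/4, d=(M4−M3)/(6·1)=-7/4, b=Δ3−h3·(2M3+M4)/6=-9/2
t_q=1/2 → seg 0, τ=1/2; S=-2+-9/4·τ+0·τ²+7/16·τ³=-393/128

  seg 0: a=-2 b=-9/4 c=0 d=7/16
  seg 1: a=-3 b=3 c=21/8 d=-23/16
  seg 2: a=2 b=-15/4 c=-6 d=15/4
  seg 3: a=-4 b=-9/2 c=21/4 d=-7/4
S(1/2) = -393/128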